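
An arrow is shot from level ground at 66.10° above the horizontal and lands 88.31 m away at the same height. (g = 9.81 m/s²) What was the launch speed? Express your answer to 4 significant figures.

On level ground, R = v₀² sin(2θ) / g, so v₀ = √(R g / sin 2θ).
sin(2 × 66.10°) = 0.7408.
v₀ = √(88.31 × 9.81 / 0.7408) = √1169.4 = 34.20 m/s.

34.20 m/s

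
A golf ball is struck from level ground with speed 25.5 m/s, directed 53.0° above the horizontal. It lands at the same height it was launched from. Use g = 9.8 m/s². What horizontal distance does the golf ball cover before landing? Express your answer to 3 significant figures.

63.8 m

Components: v_x = 25.5 cos 53.0° = 15.35 m/s, v_y = 25.5 sin 53.0° = 20.37 m/s.
Time of flight (same landing height): t = 2 v_y / g = 2 × 20.37 / 9.8 = 4.157 s.
Range: R = v_x · t = 15.35 × 4.157 = 63.8 m.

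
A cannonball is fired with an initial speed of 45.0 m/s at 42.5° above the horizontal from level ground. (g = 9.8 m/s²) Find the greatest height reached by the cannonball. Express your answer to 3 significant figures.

Vertical component of launch velocity: v_y = 45.0 sin 42.5° = 30.40 m/s.
At the highest point the vertical velocity is zero, so v_y² = 2 g h_max.
h_max = (30.40)² / (2 × 9.8) = 924.2 / 19.60 = 47.2 m.

47.2 m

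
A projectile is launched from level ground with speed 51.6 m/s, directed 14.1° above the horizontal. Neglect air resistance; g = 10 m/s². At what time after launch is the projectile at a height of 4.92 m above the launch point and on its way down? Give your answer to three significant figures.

v_y0 = 51.6 sin 14.1° = 12.57 m/s.
Set y = v_y0 t − ½ g t² = 4.92: 5.000 t² − 12.57 t + 4.92 = 0.
t = [12.57 ± √(158.0 − 98.40)] / 10 = (12.57 ± 7.720) / 10, giving t = 0.485 s or t = 2.03 s.
On the way down corresponds to the larger root: t = 2.03 s.

2.03 s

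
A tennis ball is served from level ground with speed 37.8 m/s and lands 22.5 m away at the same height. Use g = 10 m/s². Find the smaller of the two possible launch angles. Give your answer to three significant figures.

4.53°

Level-ground range: R = v₀² sin(2θ)/g ⇒ sin 2θ = R g / v₀² = 22.5×10/37.8² = 0.1575.
2θ = arcsin(0.1575) = 9.062° or 180° − 9.062° = 170.938°.
So θ = 4.53° or θ = 85.5°.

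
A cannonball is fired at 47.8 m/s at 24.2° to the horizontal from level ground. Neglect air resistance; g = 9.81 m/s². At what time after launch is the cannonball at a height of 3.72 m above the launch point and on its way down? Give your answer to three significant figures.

v_y0 = 47.8 sin 24.2° = 19.59 m/s.
Set y = v_y0 t − ½ g t² = 3.72: 4.905 t² − 19.59 t + 3.72 = 0.
t = [19.59 ± √(383.8 − 72.99)] / 9.81 = (19.59 ± 17.63) / 9.81, giving t = 0.200 s or t = 3.79 s.
On the way down corresponds to the larger root: t = 3.79 s.

3.79 s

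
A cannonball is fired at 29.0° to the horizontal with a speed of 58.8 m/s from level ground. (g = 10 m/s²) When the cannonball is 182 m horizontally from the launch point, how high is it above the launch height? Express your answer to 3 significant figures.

38.3 m

v_x = 58.8 cos 29.0° = 51.43 m/s, v_y0 = 58.8 sin 29.0° = 28.51 m/s.
Time to reach x = 182 m: t = x / v_x = 182 / 51.43 = 3.539 s.
y = v_y0 t − ½ g t² = 28.51×3.539 − 5.000×3.539² = 38.3 m.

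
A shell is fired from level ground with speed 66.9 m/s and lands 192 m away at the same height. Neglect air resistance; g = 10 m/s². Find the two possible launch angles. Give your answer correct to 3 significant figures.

Level-ground range: R = v₀² sin(2θ)/g ⇒ sin 2θ = R g / v₀² = 192×10/66.9² = 0.4290.
2θ = arcsin(0.4290) = 25.40° or 180° − 25.40° = 154.60°.
So θ = 12.7° or θ = 77.3°.

12.7° and 77.3°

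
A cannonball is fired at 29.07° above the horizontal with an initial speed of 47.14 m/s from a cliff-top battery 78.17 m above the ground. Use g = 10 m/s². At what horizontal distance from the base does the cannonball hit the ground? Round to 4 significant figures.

282.6 m

Components: v_x = 47.14 cos 29.07° = 41.202 m/s, v_y = 47.14 sin 29.07° = 22.904 m/s.
Vertical: 0 = 78.17 + 22.904 t − ½(10) t² ⇒ 5.000 t² − 22.904 t − 78.17 = 0.
t = [22.904 + √(524.59 + 1563.4)] / 10.00 = 6.8599 s.
Horizontal: R = v_x · t = 41.202 × 6.8599 = 282.6 m.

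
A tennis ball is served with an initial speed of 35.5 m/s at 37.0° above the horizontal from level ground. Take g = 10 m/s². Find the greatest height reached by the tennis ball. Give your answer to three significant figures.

22.8 m

Vertical component of launch velocity: v_y = 35.5 sin 37.0° = 21.36 m/s.
At the highest point the vertical velocity is zero, so v_y² = 2 g h_max.
h_max = (21.36)² / (2 × 10) = 456.2 / 20.00 = 22.8 m.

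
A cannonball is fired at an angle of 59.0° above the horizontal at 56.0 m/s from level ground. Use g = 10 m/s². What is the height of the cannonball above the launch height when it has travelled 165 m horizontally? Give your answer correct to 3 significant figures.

v_x = 56.0 cos 59.0° = 28.84 m/s, v_y0 = 56.0 sin 59.0° = 48.00 m/s.
Time to reach x = 165 m: t = x / v_x = 165 / 28.84 = 5.721 s.
y = v_y0 t − ½ g t² = 48.00×5.721 − 5.000×5.721² = 111 m.

111 m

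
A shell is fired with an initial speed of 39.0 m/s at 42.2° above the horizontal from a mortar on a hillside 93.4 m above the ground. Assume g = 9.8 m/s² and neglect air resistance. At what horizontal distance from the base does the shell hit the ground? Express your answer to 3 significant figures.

Components: v_x = 39.0 cos 42.2° = 28.89 m/s, v_y = 39.0 sin 42.2° = 26.20 m/s.
Vertical: 0 = 93.4 + 26.20 t − ½(9.8) t² ⇒ 4.900 t² − 26.20 t − 93.4 = 0.
t = [26.20 + √(686.4 + 1831)] / 9.800 = 7.793 s.
Horizontal: R = v_x · t = 28.89 × 7.793 = 225 m.

225 m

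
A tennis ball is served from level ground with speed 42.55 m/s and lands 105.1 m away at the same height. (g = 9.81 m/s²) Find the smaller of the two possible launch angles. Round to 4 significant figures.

17.36°

Level-ground range: R = v₀² sin(2θ)/g ⇒ sin 2θ = R g / v₀² = 105.1×9.81/42.55² = 0.5695.
2θ = arcsin(0.5695) = 34.715° or 180° − 34.715° = 145.285°.
So θ = 17.36° or θ = 72.64°.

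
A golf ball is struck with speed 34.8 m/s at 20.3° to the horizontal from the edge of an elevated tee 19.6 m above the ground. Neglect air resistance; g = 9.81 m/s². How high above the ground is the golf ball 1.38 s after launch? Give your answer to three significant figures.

26.9 m

v_y0 = 34.8 sin 20.3° = 12.07 m/s.
y(t) = 19.6 + v_y0 t − ½ g t² = 19.6 + 12.07×1.38 − ½×9.81×1.38² = 26.9 m.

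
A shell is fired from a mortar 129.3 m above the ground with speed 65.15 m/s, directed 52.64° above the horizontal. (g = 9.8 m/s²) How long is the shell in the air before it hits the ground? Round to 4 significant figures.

Vertical component: v_y = 65.15 sin 52.64° = 51.784 m/s.
Taking up as positive with launch at y = 129.3 m, landing at y = 0: 0 = 129.3 + 51.784 t − ½(9.8) t².
Solving 4.900 t² − 51.784 t − 129.3 = 0 gives t = [51.784 + √(51.784² + 4·4.900·129.3)] / 9.800 = 12.65 s.

12.65 s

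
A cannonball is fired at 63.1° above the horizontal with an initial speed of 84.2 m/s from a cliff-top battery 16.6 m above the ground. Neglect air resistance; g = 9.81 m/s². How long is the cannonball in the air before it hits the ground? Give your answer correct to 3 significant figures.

15.5 s

Vertical component: v_y = 84.2 sin 63.1° = 75.09 m/s.
Taking up as positive with launch at y = 16.6 m, landing at y = 0: 0 = 16.6 + 75.09 t − ½(9.81) t².
Solving 4.905 t² − 75.09 t − 16.6 = 0 gives t = [75.09 + √(75.09² + 4·4.905·16.6)] / 9.810 = 15.5 s.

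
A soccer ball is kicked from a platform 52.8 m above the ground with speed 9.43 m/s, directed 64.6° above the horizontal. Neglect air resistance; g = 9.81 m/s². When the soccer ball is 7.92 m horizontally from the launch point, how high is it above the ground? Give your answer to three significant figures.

v_x = 9.43 cos 64.6° = 4.045 m/s, v_y0 = 9.43 sin 64.6° = 8.518 m/s.
Time to reach x = 7.92 m: t = x / v_x = 7.92 / 4.045 = 1.958 s.
y = 52.8 + v_y0 t − ½ g t² = 52.8 + 8.518×1.958 − 4.905×1.958² = 50.7 m.

50.7 m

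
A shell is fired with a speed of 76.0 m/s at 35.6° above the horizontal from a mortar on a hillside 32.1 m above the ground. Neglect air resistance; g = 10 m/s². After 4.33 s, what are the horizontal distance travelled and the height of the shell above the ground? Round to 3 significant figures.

x = 268 m, y = 130 m

v_x = 76.0 cos 35.6° = 61.80 m/s; v_y0 = 76.0 sin 35.6° = 44.24 m/s.
x = v_x t = 61.80 × 4.33 = 268 m.
y = 32.1 + v_y0 t − ½ g t² = 130 m.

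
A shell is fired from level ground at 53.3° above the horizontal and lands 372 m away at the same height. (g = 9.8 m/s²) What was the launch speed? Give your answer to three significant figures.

On level ground, R = v₀² sin(2θ) / g, so v₀ = √(R g / sin 2θ).
sin(2 × 53.3°) = 0.9583.
v₀ = √(372 × 9.8 / 0.9583) = √3804 = 61.7 m/s.

61.7 m/s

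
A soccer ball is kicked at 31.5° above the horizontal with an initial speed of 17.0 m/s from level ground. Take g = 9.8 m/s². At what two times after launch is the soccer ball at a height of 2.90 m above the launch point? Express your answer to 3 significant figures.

0.427 s and 1.39 s

v_y0 = 17.0 sin 31.5° = 8.882 m/s.
Set y = v_y0 t − ½ g t² = 2.90: 4.900 t² − 8.882 t + 2.90 = 0.
t = [8.882 ± √(78.89 − 56.84)] / 9.8 = (8.882 ± 4.696) / 9.8, giving t = 0.427 s or t = 1.39 s.
So the soccer ball is at 2.90 m at t = 0.427 s (rising) and t = 1.39 s (falling).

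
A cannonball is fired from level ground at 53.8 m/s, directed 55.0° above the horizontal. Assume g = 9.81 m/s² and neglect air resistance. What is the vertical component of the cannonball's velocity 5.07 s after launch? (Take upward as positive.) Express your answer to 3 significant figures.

-5.67 m/s

Initial vertical component: v_y0 = 53.8 sin 55.0° = 44.07 m/s.
v_y(t) = v_y0 − g t = 44.07 − 9.81 × 5.07 = -5.67 m/s.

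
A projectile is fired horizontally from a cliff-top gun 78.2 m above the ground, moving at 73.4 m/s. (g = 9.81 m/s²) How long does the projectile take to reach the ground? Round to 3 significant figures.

3.99 s

The horizontal speed doesn't affect the fall. With v_y0 = 0, h = ½ g t².
t = √(2 × 78.2 / 9.81) = √15.94 = 3.99 s.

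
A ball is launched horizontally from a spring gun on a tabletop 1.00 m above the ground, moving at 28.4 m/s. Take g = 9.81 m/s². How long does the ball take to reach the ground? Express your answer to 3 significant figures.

0.452 s

The horizontal speed doesn't affect the fall. With v_y0 = 0, h = ½ g t².
t = √(2 × 1.00 / 9.81) = √0.2039 = 0.452 s.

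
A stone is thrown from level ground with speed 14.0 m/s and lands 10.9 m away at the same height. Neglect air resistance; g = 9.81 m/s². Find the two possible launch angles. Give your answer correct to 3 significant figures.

16.5° and 73.5°

Level-ground range: R = v₀² sin(2θ)/g ⇒ sin 2θ = R g / v₀² = 10.9×9.81/14.0² = 0.5456.
2θ = arcsin(0.5456) = 33.07° or 180° − 33.07° = 146.93°.
So θ = 16.5° or θ = 73.5°.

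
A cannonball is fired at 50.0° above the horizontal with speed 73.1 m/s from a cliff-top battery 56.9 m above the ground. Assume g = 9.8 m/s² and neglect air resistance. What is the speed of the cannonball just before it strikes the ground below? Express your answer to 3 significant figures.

80.4 m/s

v_x = 73.1 cos 50.0° = 46.99 m/s is unchanged throughout.
For the vertical component, v_y² = v_y0² + 2 g h = (56.00)² + 2×9.8×56.9 = 4251, so |v_y| = 65.20 m/s.
Impact speed = √(v_x² + v_y²) = √(2208 + 4251) = 80.4 m/s.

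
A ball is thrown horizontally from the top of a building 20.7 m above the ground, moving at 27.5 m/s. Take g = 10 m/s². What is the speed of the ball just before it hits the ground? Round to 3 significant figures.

34.2 m/s

Fall time: t = √(2 × 20.7 / 10) = 2.035 s.
At impact: v_x = 27.5 m/s (unchanged), v_y = g t = 10 × 2.035 = 20.35 m/s.
Speed = √(v_x² + v_y²) = √(756.2 + 414.1) = 34.2 m/s.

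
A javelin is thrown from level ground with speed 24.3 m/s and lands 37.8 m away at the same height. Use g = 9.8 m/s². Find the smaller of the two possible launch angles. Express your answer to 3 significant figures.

19.4°

Level-ground range: R = v₀² sin(2θ)/g ⇒ sin 2θ = R g / v₀² = 37.8×9.8/24.3² = 0.6273.
2θ = arcsin(0.6273) = 38.85° or 180° − 38.85° = 141.15°.
So θ = 19.4° or θ = 70.6°.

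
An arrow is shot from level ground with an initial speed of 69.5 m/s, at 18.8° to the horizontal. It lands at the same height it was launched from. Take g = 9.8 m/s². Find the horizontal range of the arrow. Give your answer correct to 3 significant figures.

301 m

For level ground, R = v₀² sin(2θ) / g.
sin(2 × 18.8°) = sin 37.60° = 0.6101.
R = (69.5)² × 0.6101 / 9.8 = 301 m.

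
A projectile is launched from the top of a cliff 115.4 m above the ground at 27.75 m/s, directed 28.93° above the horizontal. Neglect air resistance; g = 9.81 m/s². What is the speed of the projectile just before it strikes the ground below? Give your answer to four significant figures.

55.08 m/s

v_x = 27.75 cos 28.93° = 24.287 m/s is unchanged throughout.
For the vertical component, v_y² = v_y0² + 2 g h = (13.424)² + 2×9.81×115.4 = 2444.4, so |v_y| = 49.441 m/s.
Impact speed = √(v_x² + v_y²) = √(589.86 + 2444.4) = 55.08 m/s.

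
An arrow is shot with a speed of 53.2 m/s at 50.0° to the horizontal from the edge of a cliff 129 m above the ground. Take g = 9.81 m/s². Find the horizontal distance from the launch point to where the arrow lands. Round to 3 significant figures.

368 m

Components: v_x = 53.2 cos 50.0° = 34.20 m/s, v_y = 53.2 sin 50.0° = 40.75 m/s.
Vertical: 0 = 129 + 40.75 t − ½(9.81) t² ⇒ 4.905 t² − 40.75 t − 129 = 0.
t = [40.75 + √(1661 + 2531)] / 9.810 = 10.75 s.
Horizontal: R = v_x · t = 34.20 × 10.75 = 368 m.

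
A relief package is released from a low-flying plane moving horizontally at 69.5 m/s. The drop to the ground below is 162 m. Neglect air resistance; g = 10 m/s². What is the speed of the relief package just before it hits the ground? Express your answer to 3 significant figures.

Fall time: t = √(2 × 162 / 10) = 5.692 s.
At impact: v_x = 69.5 m/s (unchanged), v_y = g t = 10 × 5.692 = 56.92 m/s.
Speed = √(v_x² + v_y²) = √(4830 + 3240) = 89.8 m/s.

89.8 m/s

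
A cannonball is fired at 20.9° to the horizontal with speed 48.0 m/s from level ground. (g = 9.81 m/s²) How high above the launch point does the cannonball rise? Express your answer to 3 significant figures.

14.9 m

Vertical component of launch velocity: v_y = 48.0 sin 20.9° = 17.12 m/s.
At the highest point the vertical velocity is zero, so v_y² = 2 g h_max.
h_max = (17.12)² / (2 × 9.81) = 293.1 / 19.62 = 14.9 m.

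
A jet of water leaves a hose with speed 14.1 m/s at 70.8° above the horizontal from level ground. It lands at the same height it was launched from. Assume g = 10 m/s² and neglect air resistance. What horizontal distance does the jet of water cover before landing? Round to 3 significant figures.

For level ground, R = v₀² sin(2θ) / g.
sin(2 × 70.8°) = sin 141.6° = 0.6211.
R = (14.1)² × 0.6211 / 10 = 12.3 m.

12.3 m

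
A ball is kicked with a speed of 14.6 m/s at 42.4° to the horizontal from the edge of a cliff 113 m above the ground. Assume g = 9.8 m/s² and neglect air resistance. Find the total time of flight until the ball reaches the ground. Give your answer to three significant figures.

5.91 s

Vertical component: v_y = 14.6 sin 42.4° = 9.845 m/s.
Taking up as positive with launch at y = 113 m, landing at y = 0: 0 = 113 + 9.845 t − ½(9.8) t².
Solving 4.900 t² − 9.845 t − 113 = 0 gives t = [9.845 + √(9.845² + 4·4.900·113)] / 9.800 = 5.91 s.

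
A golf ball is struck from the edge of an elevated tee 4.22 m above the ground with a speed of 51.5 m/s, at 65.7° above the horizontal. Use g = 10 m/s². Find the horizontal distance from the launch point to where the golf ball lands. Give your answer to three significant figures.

Components: v_x = 51.5 cos 65.7° = 21.19 m/s, v_y = 51.5 sin 65.7° = 46.94 m/s.
Vertical: 0 = 4.22 + 46.94 t − ½(10) t² ⇒ 5.000 t² − 46.94 t − 4.22 = 0.
t = [46.94 + √(2203 + 84.40)] / 10.00 = 9.477 s.
Horizontal: R = v_x · t = 21.19 × 9.477 = 201 m.

201 m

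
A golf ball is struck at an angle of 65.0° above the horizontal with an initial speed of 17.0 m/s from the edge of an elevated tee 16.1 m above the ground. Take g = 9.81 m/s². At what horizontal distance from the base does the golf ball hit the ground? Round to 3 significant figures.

28.5 m

Components: v_x = 17.0 cos 65.0° = 7.185 m/s, v_y = 17.0 sin 65.0° = 15.41 m/s.
Vertical: 0 = 16.1 + 15.41 t − ½(9.81) t² ⇒ 4.905 t² − 15.41 t − 16.1 = 0.
t = [15.41 + √(237.5 + 315.9)] / 9.810 = 3.969 s.
Horizontal: R = v_x · t = 7.185 × 3.969 = 28.5 m.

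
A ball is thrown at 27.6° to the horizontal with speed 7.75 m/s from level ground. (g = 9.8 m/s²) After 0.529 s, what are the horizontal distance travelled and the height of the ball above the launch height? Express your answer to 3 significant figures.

x = 3.63 m, y = 0.528 m

v_x = 7.75 cos 27.6° = 6.868 m/s; v_y0 = 7.75 sin 27.6° = 3.591 m/s.
x = v_x t = 6.868 × 0.529 = 3.63 m.
y = v_y0 t − ½ g t² = 3.591×0.529 − 4.900×0.529² = 0.528 m.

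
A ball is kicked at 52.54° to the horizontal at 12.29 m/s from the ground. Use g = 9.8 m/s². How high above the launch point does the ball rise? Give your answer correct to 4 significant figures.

Vertical component of launch velocity: v_y = 12.29 sin 52.54° = 9.7555 m/s.
At the highest point the vertical velocity is zero, so v_y² = 2 g h_max.
h_max = (9.7555)² / (2 × 9.8) = 95.170 / 19.60 = 4.856 m.

4.856 m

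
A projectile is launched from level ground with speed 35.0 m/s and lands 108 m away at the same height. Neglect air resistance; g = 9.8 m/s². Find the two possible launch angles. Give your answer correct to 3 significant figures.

Level-ground range: R = v₀² sin(2θ)/g ⇒ sin 2θ = R g / v₀² = 108×9.8/35.0² = 0.8640.
2θ = arcsin(0.8640) = 59.77° or 180° − 59.77° = 120.23°.
So θ = 29.9° or θ = 60.1°.

29.9° and 60.1°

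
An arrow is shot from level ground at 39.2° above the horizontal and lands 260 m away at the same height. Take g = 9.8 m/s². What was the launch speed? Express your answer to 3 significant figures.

On level ground, R = v₀² sin(2θ) / g, so v₀ = √(R g / sin 2θ).
sin(2 × 39.2°) = 0.9796.
v₀ = √(260 × 9.8 / 0.9796) = √2601 = 51.0 m/s.

51.0 m/s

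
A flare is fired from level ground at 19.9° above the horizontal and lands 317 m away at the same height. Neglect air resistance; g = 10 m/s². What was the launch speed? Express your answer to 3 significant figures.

On level ground, R = v₀² sin(2θ) / g, so v₀ = √(R g / sin 2θ).
sin(2 × 19.9°) = 0.6401.
v₀ = √(317 × 10 / 0.6401) = √4952 = 70.4 m/s.

70.4 m/s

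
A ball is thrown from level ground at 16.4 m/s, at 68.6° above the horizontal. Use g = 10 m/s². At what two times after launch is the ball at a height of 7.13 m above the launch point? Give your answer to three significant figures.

0.575 s and 2.48 s

v_y0 = 16.4 sin 68.6° = 15.27 m/s.
Set y = v_y0 t − ½ g t² = 7.13: 5.000 t² − 15.27 t + 7.13 = 0.
t = [15.27 ± √(233.2 − 142.6)] / 10 = (15.27 ± 9.518) / 10, giving t = 0.575 s or t = 2.48 s.
So the ball is at 7.13 m at t = 0.575 s (rising) and t = 2.48 s (falling).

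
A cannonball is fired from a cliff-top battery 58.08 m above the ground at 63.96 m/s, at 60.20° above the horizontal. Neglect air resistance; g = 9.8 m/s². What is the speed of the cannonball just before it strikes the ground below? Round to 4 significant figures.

v_x = 63.96 cos 60.20° = 31.786 m/s is unchanged throughout.
For the vertical component, v_y² = v_y0² + 2 g h = (55.502)² + 2×9.8×58.08 = 4218.8, so |v_y| = 64.952 m/s.
Impact speed = √(v_x² + v_y²) = √(1010.3 + 4218.8) = 72.31 m/s.

72.31 m/s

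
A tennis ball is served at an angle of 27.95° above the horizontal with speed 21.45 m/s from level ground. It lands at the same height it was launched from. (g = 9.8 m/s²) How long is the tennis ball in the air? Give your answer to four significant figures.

Vertical component: v_y = 21.45 sin 27.95° = 10.054 m/s.
For a projectile landing at launch height, time of flight is t = 2 v_y / g = 2 × 10.054 / 9.8 = 2.052 s.

2.052 s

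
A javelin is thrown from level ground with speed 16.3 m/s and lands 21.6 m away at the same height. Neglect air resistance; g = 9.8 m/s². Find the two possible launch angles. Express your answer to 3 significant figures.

Level-ground range: R = v₀² sin(2θ)/g ⇒ sin 2θ = R g / v₀² = 21.6×9.8/16.3² = 0.7967.
2θ = arcsin(0.7967) = 52.82° or 180° − 52.82° = 127.18°.
So θ = 26.4° or θ = 63.6°.

26.4° and 63.6°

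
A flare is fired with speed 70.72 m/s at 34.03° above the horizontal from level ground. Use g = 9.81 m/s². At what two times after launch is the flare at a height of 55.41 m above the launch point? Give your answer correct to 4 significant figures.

1.803 s and 6.266 s

v_y0 = 70.72 sin 34.03° = 39.577 m/s.
Set y = v_y0 t − ½ g t² = 55.41: 4.905 t² − 39.577 t + 55.41 = 0.
t = [39.577 ± √(1566.3 − 1087.1)] / 9.81 = (39.577 ± 21.891) / 9.81, giving t = 1.803 s or t = 6.266 s.
So the flare is at 55.41 m at t = 1.803 s (rising) and t = 6.266 s (falling).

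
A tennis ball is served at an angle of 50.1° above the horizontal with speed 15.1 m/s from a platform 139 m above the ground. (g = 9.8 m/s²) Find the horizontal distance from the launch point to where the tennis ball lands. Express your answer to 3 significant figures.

Components: v_x = 15.1 cos 50.1° = 9.686 m/s, v_y = 15.1 sin 50.1° = 11.58 m/s.
Vertical: 0 = 139 + 11.58 t − ½(9.8) t² ⇒ 4.900 t² − 11.58 t − 139 = 0.
t = [11.58 + √(134.1 + 2724)] / 9.800 = 6.637 s.
Horizontal: R = v_x · t = 9.686 × 6.637 = 64.3 m.

64.3 m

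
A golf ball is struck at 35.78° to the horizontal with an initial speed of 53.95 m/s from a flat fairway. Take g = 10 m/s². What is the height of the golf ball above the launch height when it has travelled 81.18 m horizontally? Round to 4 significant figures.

v_x = 53.95 cos 35.78° = 43.768 m/s, v_y0 = 53.95 sin 35.78° = 31.543 m/s.
Time to reach x = 81.18 m: t = x / v_x = 81.18 / 43.768 = 1.8548 s.
y = v_y0 t − ½ g t² = 31.543×1.8548 − 5.000×1.8548² = 41.30 m.

41.30 m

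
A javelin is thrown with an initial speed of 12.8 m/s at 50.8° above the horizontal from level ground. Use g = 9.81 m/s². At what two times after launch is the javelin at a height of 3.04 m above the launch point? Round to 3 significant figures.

0.377 s and 1.65 s

v_y0 = 12.8 sin 50.8° = 9.919 m/s.
Set y = v_y0 t − ½ g t² = 3.04: 4.905 t² − 9.919 t + 3.04 = 0.
t = [9.919 ± √(98.39 − 59.64)] / 9.81 = (9.919 ± 6.225) / 9.81, giving t = 0.377 s or t = 1.65 s.
So the javelin is at 3.04 m at t = 0.377 s (rising) and t = 1.65 s (falling).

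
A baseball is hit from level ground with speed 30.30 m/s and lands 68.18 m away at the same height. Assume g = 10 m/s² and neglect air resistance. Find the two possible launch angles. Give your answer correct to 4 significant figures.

Level-ground range: R = v₀² sin(2θ)/g ⇒ sin 2θ = R g / v₀² = 68.18×10/30.30² = 0.7426.
2θ = arcsin(0.7426) = 47.953° or 180° − 47.953° = 132.047°.
So θ = 23.98° or θ = 66.02°.

23.98° and 66.02°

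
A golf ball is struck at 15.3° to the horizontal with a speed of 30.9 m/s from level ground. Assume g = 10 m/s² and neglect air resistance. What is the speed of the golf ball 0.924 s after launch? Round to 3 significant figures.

v_x = 30.9 cos 15.3° = 29.80 m/s (constant).
v_y(t) = 30.9 sin 15.3° − g t = 8.154 − 10 × 0.924 = -1.086 m/s.
Speed = √(v_x² + v_y²) = √(888.0 + 1.179) = 29.8 m/s.

29.8 m/s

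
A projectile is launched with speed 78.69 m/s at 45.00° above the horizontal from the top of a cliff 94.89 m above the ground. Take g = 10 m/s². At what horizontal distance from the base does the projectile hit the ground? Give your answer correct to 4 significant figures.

Components: v_x = 78.69 cos 45.00° = 55.642 m/s, v_y = 78.69 sin 45.00° = 55.642 m/s.
Vertical: 0 = 94.89 + 55.642 t − ½(10) t² ⇒ 5.000 t² − 55.642 t − 94.89 = 0.
t = [55.642 + √(3096.0 + 1897.8)] / 10.00 = 12.631 s.
Horizontal: R = v_x · t = 55.642 × 12.631 = 702.8 m.

702.8 m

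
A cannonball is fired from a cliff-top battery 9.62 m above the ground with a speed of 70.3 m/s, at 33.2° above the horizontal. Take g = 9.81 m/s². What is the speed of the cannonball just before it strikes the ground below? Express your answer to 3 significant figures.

v_x = 70.3 cos 33.2° = 58.82 m/s is unchanged throughout.
For the vertical component, v_y² = v_y0² + 2 g h = (38.49)² + 2×9.81×9.62 = 1670, so |v_y| = 40.87 m/s.
Impact speed = √(v_x² + v_y²) = √(3460 + 1670) = 71.6 m/s.

71.6 m/s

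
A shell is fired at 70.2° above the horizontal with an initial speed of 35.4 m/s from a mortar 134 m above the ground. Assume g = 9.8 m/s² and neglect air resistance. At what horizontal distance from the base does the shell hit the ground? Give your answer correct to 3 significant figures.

Components: v_x = 35.4 cos 70.2° = 11.99 m/s, v_y = 35.4 sin 70.2° = 33.31 m/s.
Vertical: 0 = 134 + 33.31 t − ½(9.8) t² ⇒ 4.900 t² − 33.31 t − 134 = 0.
t = [33.31 + √(1110 + 2626)] / 9.800 = 9.636 s.
Horizontal: R = v_x · t = 11.99 × 9.636 = 116 m.

116 m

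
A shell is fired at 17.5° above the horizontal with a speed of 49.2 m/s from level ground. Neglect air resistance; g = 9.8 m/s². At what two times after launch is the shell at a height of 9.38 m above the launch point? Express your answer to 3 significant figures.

v_y0 = 49.2 sin 17.5° = 14.79 m/s.
Set y = v_y0 t − ½ g t² = 9.38: 4.900 t² − 14.79 t + 9.38 = 0.
t = [14.79 ± √(218.7 − 183.8)] / 9.8 = (14.79 ± 5.908) / 9.8, giving t = 0.906 s or t = 2.11 s.
So the shell is at 9.38 m at t = 0.906 s (rising) and t = 2.11 s (falling).

0.906 s and 2.11 s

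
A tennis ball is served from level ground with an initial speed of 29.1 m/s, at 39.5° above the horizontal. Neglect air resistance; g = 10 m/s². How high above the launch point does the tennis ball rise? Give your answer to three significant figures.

17.1 m

Vertical component of launch velocity: v_y = 29.1 sin 39.5° = 18.51 m/s.
At the highest point the vertical velocity is zero, so v_y² = 2 g h_max.
h_max = (18.51)² / (2 × 10) = 342.6 / 20.00 = 17.1 m.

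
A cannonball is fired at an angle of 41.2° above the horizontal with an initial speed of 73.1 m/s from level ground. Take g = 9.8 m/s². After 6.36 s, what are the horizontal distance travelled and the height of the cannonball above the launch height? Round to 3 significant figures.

x = 350 m, y = 108 m

v_x = 73.1 cos 41.2° = 55.00 m/s; v_y0 = 73.1 sin 41.2° = 48.15 m/s.
x = v_x t = 55.00 × 6.36 = 350 m.
y = v_y0 t − ½ g t² = 48.15×6.36 − 4.900×6.36² = 108 m.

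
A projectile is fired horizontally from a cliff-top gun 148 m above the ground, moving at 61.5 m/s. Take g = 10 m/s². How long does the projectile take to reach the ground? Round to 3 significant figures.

The horizontal speed doesn't affect the fall. With v_y0 = 0, h = ½ g t².
t = √(2 × 148 / 10) = √29.60 = 5.44 s.

5.44 s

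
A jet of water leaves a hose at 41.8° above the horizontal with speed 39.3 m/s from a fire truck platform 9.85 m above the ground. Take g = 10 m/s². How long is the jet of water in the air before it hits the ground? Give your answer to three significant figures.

Vertical component: v_y = 39.3 sin 41.8° = 26.19 m/s.
Taking up as positive with launch at y = 9.85 m, landing at y = 0: 0 = 9.85 + 26.19 t − ½(10) t².
Solving 5.000 t² − 26.19 t − 9.85 = 0 gives t = [26.19 + √(26.19² + 4·5.000·9.85)] / 10.00 = 5.59 s.

5.59 s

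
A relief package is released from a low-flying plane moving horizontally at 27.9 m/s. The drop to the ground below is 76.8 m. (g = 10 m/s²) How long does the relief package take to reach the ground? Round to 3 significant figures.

3.92 s

The horizontal speed doesn't affect the fall. With v_y0 = 0, h = ½ g t².
t = √(2 × 76.8 / 10) = √15.36 = 3.92 s.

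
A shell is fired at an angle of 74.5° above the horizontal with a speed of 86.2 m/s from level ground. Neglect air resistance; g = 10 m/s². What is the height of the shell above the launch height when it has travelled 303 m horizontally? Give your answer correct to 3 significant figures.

228 m

v_x = 86.2 cos 74.5° = 23.04 m/s, v_y0 = 86.2 sin 74.5° = 83.06 m/s.
Time to reach x = 303 m: t = x / v_x = 303 / 23.04 = 13.15 s.
y = v_y0 t − ½ g t² = 83.06×13.15 − 5.000×13.15² = 228 m.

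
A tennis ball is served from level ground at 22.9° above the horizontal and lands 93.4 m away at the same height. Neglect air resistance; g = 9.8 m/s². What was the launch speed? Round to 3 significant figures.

35.7 m/s

On level ground, R = v₀² sin(2θ) / g, so v₀ = √(R g / sin 2θ).
sin(2 × 22.9°) = 0.7169.
v₀ = √(93.4 × 9.8 / 0.7169) = √1277 = 35.7 m/s.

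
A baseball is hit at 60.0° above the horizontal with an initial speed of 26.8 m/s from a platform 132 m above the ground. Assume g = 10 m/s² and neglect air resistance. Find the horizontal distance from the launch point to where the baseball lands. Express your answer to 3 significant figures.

107 m

Components: v_x = 26.8 cos 60.0° = 13.40 m/s, v_y = 26.8 sin 60.0° = 23.21 m/s.
Vertical: 0 = 132 + 23.21 t − ½(10) t² ⇒ 5.000 t² − 23.21 t − 132 = 0.
t = [23.21 + √(538.7 + 2640)] / 10.00 = 7.959 s.
Horizontal: R = v_x · t = 13.40 × 7.959 = 107 m.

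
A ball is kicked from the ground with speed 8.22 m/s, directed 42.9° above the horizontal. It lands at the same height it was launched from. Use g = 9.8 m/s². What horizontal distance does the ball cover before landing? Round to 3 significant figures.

6.88 m

Components: v_x = 8.22 cos 42.9° = 6.022 m/s, v_y = 8.22 sin 42.9° = 5.596 m/s.
Time of flight (same landing height): t = 2 v_y / g = 2 × 5.596 / 9.8 = 1.142 s.
Range: R = v_x · t = 6.022 × 1.142 = 6.88 m.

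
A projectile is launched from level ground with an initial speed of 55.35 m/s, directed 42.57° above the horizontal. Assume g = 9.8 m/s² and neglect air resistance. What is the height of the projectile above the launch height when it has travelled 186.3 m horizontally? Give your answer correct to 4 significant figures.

v_x = 55.35 cos 42.57° = 40.763 m/s, v_y0 = 55.35 sin 42.57° = 37.444 m/s.
Time to reach x = 186.3 m: t = x / v_x = 186.3 / 40.763 = 4.5703 s.
y = v_y0 t − ½ g t² = 37.444×4.5703 − 4.900×4.5703² = 68.78 m.

68.78 m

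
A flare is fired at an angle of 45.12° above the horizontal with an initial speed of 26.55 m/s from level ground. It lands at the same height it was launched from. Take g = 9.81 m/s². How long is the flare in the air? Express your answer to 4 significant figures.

3.835 s

Vertical component: v_y = 26.55 sin 45.12° = 18.813 m/s.
For a projectile landing at launch height, time of flight is t = 2 v_y / g = 2 × 18.813 / 9.81 = 3.835 s.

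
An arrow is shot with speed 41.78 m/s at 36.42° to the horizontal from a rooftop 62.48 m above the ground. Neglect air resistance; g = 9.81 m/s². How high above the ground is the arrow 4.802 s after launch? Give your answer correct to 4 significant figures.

v_y0 = 41.78 sin 36.42° = 24.805 m/s.
y(t) = 62.48 + v_y0 t − ½ g t² = 62.48 + 24.805×4.802 − ½×9.81×4.802² = 68.49 m.

68.49 m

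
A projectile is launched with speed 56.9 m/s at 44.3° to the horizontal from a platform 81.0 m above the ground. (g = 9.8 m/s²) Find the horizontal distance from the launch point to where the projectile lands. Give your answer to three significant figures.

Components: v_x = 56.9 cos 44.3° = 40.72 m/s, v_y = 56.9 sin 44.3° = 39.74 m/s.
Vertical: 0 = 81.0 + 39.74 t − ½(9.8) t² ⇒ 4.900 t² − 39.74 t − 81.0 = 0.
t = [39.74 + √(1579 + 1588)] / 9.800 = 9.798 s.
Horizontal: R = v_x · t = 40.72 × 9.798 = 399 m.

399 m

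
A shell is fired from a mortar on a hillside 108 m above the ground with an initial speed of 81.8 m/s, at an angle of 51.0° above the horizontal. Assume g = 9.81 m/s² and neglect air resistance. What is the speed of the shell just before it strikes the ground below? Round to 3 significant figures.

93.9 m/s

v_x = 81.8 cos 51.0° = 51.48 m/s is unchanged throughout.
For the vertical component, v_y² = v_y0² + 2 g h = (63.57)² + 2×9.81×108 = 6160, so |v_y| = 78.49 m/s.
Impact speed = √(v_x² + v_y²) = √(2650 + 6160) = 93.9 m/s.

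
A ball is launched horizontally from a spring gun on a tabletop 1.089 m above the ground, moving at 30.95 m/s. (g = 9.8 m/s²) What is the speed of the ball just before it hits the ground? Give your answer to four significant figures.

Fall time: t = √(2 × 1.089 / 9.8) = 0.47143 s.
At impact: v_x = 30.95 m/s (unchanged), v_y = g t = 9.8 × 0.47143 = 4.6200 m/s.
Speed = √(v_x² + v_y²) = √(957.90 + 21.344) = 31.29 m/s.

31.29 m/s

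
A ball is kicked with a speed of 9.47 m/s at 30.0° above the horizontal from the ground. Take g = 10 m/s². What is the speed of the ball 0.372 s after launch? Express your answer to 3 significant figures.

8.26 m/s

v_x = 9.47 cos 30.0° = 8.201 m/s (constant).
v_y(t) = 9.47 sin 30.0° − g t = 4.735 − 10 × 0.372 = 1.015 m/s.
Speed = √(v_x² + v_y²) = √(67.26 + 1.030) = 8.26 m/s.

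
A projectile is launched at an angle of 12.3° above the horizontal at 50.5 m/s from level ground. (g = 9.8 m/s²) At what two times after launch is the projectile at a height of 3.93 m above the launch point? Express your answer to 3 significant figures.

0.463 s and 1.73 s

v_y0 = 50.5 sin 12.3° = 10.76 m/s.
Set y = v_y0 t − ½ g t² = 3.93: 4.900 t² − 10.76 t + 3.93 = 0.
t = [10.76 ± √(115.8 − 77.03)] / 9.8 = (10.76 ± 6.227) / 9.8, giving t = 0.463 s or t = 1.73 s.
So the projectile is at 3.93 m at t = 0.463 s (rising) and t = 1.73 s (falling).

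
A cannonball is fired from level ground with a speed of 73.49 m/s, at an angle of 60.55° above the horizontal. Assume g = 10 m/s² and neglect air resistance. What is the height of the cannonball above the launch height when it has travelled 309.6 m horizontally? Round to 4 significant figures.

v_x = 73.49 cos 60.55° = 36.132 m/s, v_y0 = 73.49 sin 60.55° = 63.994 m/s.
Time to reach x = 309.6 m: t = x / v_x = 309.6 / 36.132 = 8.5686 s.
y = v_y0 t − ½ g t² = 63.994×8.5686 − 5.000×8.5686² = 181.2 m.

181.2 m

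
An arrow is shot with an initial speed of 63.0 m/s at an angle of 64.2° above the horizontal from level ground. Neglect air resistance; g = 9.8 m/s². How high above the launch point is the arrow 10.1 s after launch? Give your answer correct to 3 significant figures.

73.0 m

v_y0 = 63.0 sin 64.2° = 56.72 m/s.
y(t) = v_y0 t − ½ g t² = 56.72×10.1 − 4.900×10.1² = 73.0 m.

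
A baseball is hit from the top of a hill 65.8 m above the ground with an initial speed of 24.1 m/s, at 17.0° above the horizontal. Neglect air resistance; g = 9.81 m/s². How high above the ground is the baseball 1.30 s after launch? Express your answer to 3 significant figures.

66.7 m

v_y0 = 24.1 sin 17.0° = 7.046 m/s.
y(t) = 65.8 + v_y0 t − ½ g t² = 65.8 + 7.046×1.30 − ½×9.81×1.30² = 66.7 m.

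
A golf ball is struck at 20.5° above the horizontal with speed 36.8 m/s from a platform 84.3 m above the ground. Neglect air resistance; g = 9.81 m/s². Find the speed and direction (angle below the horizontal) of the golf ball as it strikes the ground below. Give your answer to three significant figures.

v_x = 36.8 cos 20.5° = 34.47 m/s (constant).
|v_y| at impact = √((12.89)² + 2×9.81×84.3) = 42.66 m/s.
Speed = √(34.47² + 42.66²) = 54.8 m/s; angle = arctan(42.66/34.47) = 51.1° below horizontal.

54.8 m/s at 51.1° below the horizontal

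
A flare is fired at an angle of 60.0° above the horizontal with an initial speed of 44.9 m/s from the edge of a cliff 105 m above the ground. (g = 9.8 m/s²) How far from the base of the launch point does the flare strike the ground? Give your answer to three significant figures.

Components: v_x = 44.9 cos 60.0° = 22.45 m/s, v_y = 44.9 sin 60.0° = 38.88 m/s.
Vertical: 0 = 105 + 38.88 t − ½(9.8) t² ⇒ 4.900 t² − 38.88 t − 105 = 0.
t = [38.88 + √(1512 + 2058)] / 9.800 = 10.06 s.
Horizontal: R = v_x · t = 22.45 × 10.06 = 226 m.

226 m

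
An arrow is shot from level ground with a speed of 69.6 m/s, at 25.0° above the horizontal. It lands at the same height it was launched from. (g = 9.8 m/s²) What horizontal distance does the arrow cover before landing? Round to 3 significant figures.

For level ground, R = v₀² sin(2θ) / g.
sin(2 × 25.0°) = sin 50.00° = 0.7660.
R = (69.6)² × 0.7660 / 9.8 = 379 m.

379 m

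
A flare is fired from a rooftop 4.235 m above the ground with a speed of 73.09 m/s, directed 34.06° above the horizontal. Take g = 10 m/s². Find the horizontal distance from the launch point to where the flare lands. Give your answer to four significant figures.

501.9 m

Components: v_x = 73.09 cos 34.06° = 60.552 m/s, v_y = 73.09 sin 34.06° = 40.935 m/s.
Vertical: 0 = 4.235 + 40.935 t − ½(10) t² ⇒ 5.000 t² − 40.935 t − 4.235 = 0.
t = [40.935 + √(1675.7 + 84.700)] / 10.00 = 8.2892 s.
Horizontal: R = v_x · t = 60.552 × 8.2892 = 501.9 m.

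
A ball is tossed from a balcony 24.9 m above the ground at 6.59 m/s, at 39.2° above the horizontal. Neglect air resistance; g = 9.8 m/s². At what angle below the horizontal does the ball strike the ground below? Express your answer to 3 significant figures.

77.2°

v_x = 6.59 cos 39.2° = 5.107 m/s.
At impact |v_y| = √(v_y0² + 2 g h) = √(4.165² + 2×9.8×24.9) = 22.48 m/s.
Angle below horizontal = arctan(|v_y| / v_x) = arctan(22.48 / 5.107) = 77.2°.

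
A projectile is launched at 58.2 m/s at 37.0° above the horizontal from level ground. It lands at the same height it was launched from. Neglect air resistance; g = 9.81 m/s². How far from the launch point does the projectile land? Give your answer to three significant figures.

332 m

For level ground, R = v₀² sin(2θ) / g.
sin(2 × 37.0°) = sin 74.00° = 0.9613.
R = (58.2)² × 0.9613 / 9.81 = 332 m.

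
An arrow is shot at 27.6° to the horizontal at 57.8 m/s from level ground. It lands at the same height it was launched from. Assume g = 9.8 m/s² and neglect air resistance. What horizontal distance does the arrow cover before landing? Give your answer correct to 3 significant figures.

280 m

Components: v_x = 57.8 cos 27.6° = 51.22 m/s, v_y = 57.8 sin 27.6° = 26.78 m/s.
Time of flight (same landing height): t = 2 v_y / g = 2 × 26.78 / 9.8 = 5.465 s.
Range: R = v_x · t = 51.22 × 5.465 = 280 m.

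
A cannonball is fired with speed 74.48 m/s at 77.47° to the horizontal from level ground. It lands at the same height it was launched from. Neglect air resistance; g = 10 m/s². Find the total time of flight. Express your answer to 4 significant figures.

14.54 s

Vertical component: v_y = 74.48 sin 77.47° = 72.706 m/s.
For a projectile landing at launch height, time of flight is t = 2 v_y / g = 2 × 72.706 / 10 = 14.54 s.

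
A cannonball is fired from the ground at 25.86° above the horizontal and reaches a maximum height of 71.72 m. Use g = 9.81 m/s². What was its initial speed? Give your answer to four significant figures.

86.00 m/s

At maximum height v_y = 0, so (v₀ sin θ)² = 2 g H.
v₀ sin 25.86° = √(2 × 9.81 × 71.72) = 37.512 m/s.
v₀ = 37.512 / sin 25.86° = 37.512 / 0.4362 = 86.00 m/s.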